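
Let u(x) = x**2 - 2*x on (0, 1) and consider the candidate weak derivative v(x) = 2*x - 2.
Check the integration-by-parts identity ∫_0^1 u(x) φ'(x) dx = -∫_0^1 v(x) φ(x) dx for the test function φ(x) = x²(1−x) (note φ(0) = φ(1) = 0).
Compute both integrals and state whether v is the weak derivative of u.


LHS = 1/15, RHS = 1/15. Yes, v = u' weakly.

u(x) = x**2 - 2*x, classical derivative u'(x) = 2*x - 2.
φ(x) = x²(1−x), so φ'(x) = x*(2 - 3*x).
Note φ(0) = φ(1) = 0, so the boundary term u·φ vanishes.
LHS = ∫_0^1 u(x) φ'(x) dx = ∫_0^1 (-3*x^4 + 8*x^3 - 4*x^2) dx. Term by term:
  ∫_0^1 -3*x^4 dx = -3/5;  ∫_0^1 8*x^3 dx = 2;  ∫_0^1 -4*x^2 dx = -4/3.
Sum: -3/5 + 2 − 4/3 = 1/15.
So LHS = 1/15.
∫_0^1 v(x) φ(x) dx = ∫_0^1 (-2*x^4 + 4*x^3 - 2*x^2) dx. Term by term:
  ∫_0^1 -2*x^4 dx = -2/5;  ∫_0^1 4*x^3 dx = 1;  ∫_0^1 -2*x^2 dx = -2/3.
Sum: -2/5 + 1 − 2/3 = -1/15.
So RHS = -∫_0^1 v(x) φ(x) dx = 1/15.
LHS = RHS, so the identity holds for this test φ.
Moreover u is smooth here and v(x) = u'(x) = 2*x - 2 pointwise, so the identity holds for every test function. Hence v is the weak derivative of u.


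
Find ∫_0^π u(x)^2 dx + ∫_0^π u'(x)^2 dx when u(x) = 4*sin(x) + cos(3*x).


||u||_{H^1(0,π)}^2 = 21*π

u'(x) = -3*sin(3*x) + 4*cos(x).
Expand u² and (u')² and integrate term by term on (0, π), using: for integers n ≥ 1, ∫_0^π sin²(nx) dx = ∫_0^π cos²(nx) dx = π/2; for n ≠ n', ∫_0^π sin(nx)sin(n'x) dx = ∫_0^π cos(nx)cos(n'x) dx = 0; and by product-to-sum, ∫_0^π sin(nx)cos(n'x) dx = ½∫_0^π [sin((n+n')x) + sin((n−n')x)] dx, which is 0 when n+n' is even and 2n/(n²−n'²) when n+n' is odd (it need not vanish on (0, π)).
  u² squared terms: (4)²·∫sin(x)² dx = 16·π/2 = 8*π;  (1)²·∫cos(3x)² dx = 1·π/2 = π/2.
  u² cross terms: 2·(4)·(1)·∫sin(x)·cos(3x) dx = 8·(0) = 0.
  So ∫_0^π u² dx = 8*π + π/2 + 0 = 17*π/2.
  (u')² squared terms: (-3)²·∫sin(3x)² dx = 9·π/2 = 9*π/2;  (4)²·∫cos(x)² dx = 16·π/2 = 8*π.
  (u')² cross terms: 2·(-3)·(4)·∫sin(3x)·cos(x) dx = -24·(0) = 0.
  So ∫_0^π (u')² dx = 9*π/2 + 8*π + 0 = 25*π/2.
||u||_{H^1}^2 = (17*π/2) + (25*π/2) = 21*π.


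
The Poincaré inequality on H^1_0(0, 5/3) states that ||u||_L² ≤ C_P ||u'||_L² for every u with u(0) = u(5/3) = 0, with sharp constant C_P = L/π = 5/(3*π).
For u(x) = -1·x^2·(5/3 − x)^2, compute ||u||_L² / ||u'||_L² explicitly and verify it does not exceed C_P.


||u||_L² / ||u'||_L² = 5*sqrt(3)/18 < C_P = 5/(3*π).

u(x) = -1·x^2·(5/3 − x)^2, so u'(x) = 2*x*(-18*x^2 + 45*x - 25)/9.
u(x) = -1·x^2·(5/3 − x)^2 vanishes at x = 0 and x = 5/3, so u ∈ H^1_0(0, 5/3). Differentiate via the product rule and integrate the resulting polynomials term by term.
  ∫_0^5/3 u² dx = ∫_0^5/3 (x^8 - 20*x^7/3 + 50*x^6/3 - 500*x^5/27 + 625*x^4/81) dx. Term by term:
    ∫_0^5/3 x^8 dx = 1953125/177147;  ∫_0^5/3 -20*x^7/3 dx = -1953125/39366;  ∫_0^5/3 50*x^6/3 dx = 3906250/45927;
    ∫_0^5/3 -500*x^5/27 dx = -3906250/59049;  ∫_0^5/3 625*x^4/81 dx = 390625/19683.
  Sum: 1953125/177147 − 1953125/39366 + 3906250/45927 − 3906250/59049 + 390625/19683 = 390625/2480058.
  ∫_0^5/3 (u')² dx = ∫_0^5/3 (16*x^6 - 80*x^5 + 1300*x^4/9 - 1000*x^3/9 + 2500*x^2/81) dx. Term by term:
    ∫_0^5/3 16*x^6 dx = 1250000/15309;  ∫_0^5/3 -80*x^5 dx = -625000/2187;  ∫_0^5/3 1300*x^4/9 dx = 812500/2187;
    ∫_0^5/3 -1000*x^3/9 dx = -156250/729;  ∫_0^5/3 2500*x^2/81 dx = 312500/6561.
  Sum: 1250000/15309 − 625000/2187 + 812500/2187 − 156250/729 + 312500/6561 = 31250/45927.
∫_0^5/3 u² dx = 390625/2480058, so ||u||_L² = 625*sqrt(42)/10206.
∫_0^5/3 (u')² dx = 31250/45927, so ||u'||_L² = 125*sqrt(14)/567.
Ratio ||u||_L² / ||u'||_L² = 5*sqrt(3)/18.
Sharp Poincaré constant on H^1_0(0, 5/3) is C_P = L/π = 5/(3*π), achieved by sin(3*π/5·x).
A polynomial bump cannot attain the sharp Poincaré constant (only the first sine eigenfunction does), so the ratio is strictly less than C_P, consistent with ||u||_L² ≤ C_P ||u'||_L².


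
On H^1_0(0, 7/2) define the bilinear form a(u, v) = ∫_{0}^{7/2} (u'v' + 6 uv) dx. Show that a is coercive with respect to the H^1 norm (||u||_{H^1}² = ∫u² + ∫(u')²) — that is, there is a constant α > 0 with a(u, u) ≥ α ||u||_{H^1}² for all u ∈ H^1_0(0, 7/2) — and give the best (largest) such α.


α = 1

Coercivity of a(·,·) on H^1_0(0, 7/2) means a(u, u) ≥ α ||u||_{H^1}² for every u ∈ H^1_0.
The interval has length L = 7/2, and Poincaré/coercivity depend only on L. Here a(u, u) = ∫(u')² + (6)·∫u².
Here c = 6 ≥ 1, so a(u,u) = ∫(u')² + c∫u² ≥ ∫(u')² + ∫u² = ||u||_{H^1}², i.e. α = 1 works. No larger α is possible: a(u,u) ≥ α||u||_{H^1}² means (1−α)∫(u')² ≥ (α−c)∫u², and for the modes u_n = sin(nπ(x−x₀)/L) (x₀ the left endpoint) one has ∫u_n²/∫(u_n')² = (L/(nπ))² → 0, so a(u_n,u_n)/||u_n||_{H^1}² → 1. Hence the optimal constant is α = 1.
Therefore α = 1.


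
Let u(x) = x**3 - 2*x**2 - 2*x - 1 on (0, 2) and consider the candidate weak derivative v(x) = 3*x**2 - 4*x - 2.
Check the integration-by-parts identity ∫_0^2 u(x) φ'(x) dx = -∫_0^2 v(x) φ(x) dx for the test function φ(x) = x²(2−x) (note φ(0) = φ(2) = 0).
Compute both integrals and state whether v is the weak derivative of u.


LHS = 8/3, RHS = 8/3. Yes, v = u' weakly.

u(x) = x**3 - 2*x**2 - 2*x - 1, classical derivative u'(x) = 3*x**2 - 4*x - 2.
φ(x) = x²(2−x), so φ'(x) = x*(4 - 3*x).
Note φ(0) = φ(2) = 0, so the boundary term u·φ vanishes.
LHS = ∫_0^2 u(x) φ'(x) dx = ∫_0^2 (-3*x^5 + 10*x^4 - 2*x^3 - 5*x^2 - 4*x) dx. Term by term:
  ∫_0^2 -3*x^5 dx = -32;  ∫_0^2 10*x^4 dx = 64;  ∫_0^2 -2*x^3 dx = -8;
  ∫_0^2 -5*x^2 dx = -40/3;  ∫_0^2 -4*x dx = -8.
Sum: -32 + 64 − 8 − 40/3 − 8 = 8/3.
So LHS = 8/3.
∫_0^2 v(x) φ(x) dx = ∫_0^2 (-3*x^5 + 10*x^4 - 6*x^3 - 4*x^2) dx. Term by term:
  ∫_0^2 -3*x^5 dx = -32;  ∫_0^2 10*x^4 dx = 64;  ∫_0^2 -6*x^3 dx = -24;
  ∫_0^2 -4*x^2 dx = -32/3.
Sum: -32 + 64 − 24 − 32/3 = -8/3.
So RHS = -∫_0^2 v(x) φ(x) dx = 8/3.
LHS = RHS, so the identity holds for this test φ.
Moreover u is smooth here and v(x) = u'(x) = 3*x**2 - 4*x - 2 pointwise, so the identity holds for every test function. Hence v is the weak derivative of u.


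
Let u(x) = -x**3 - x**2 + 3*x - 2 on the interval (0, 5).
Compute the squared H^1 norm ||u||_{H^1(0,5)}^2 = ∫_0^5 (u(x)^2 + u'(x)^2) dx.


||u||_{H^1}^2 = 846505/42

The H^1 norm (squared) on an interval (0, L) is
  ||u||_{H^1}^2 = ∫_0^L u(x)^2 dx + ∫_0^L u'(x)^2 dx.
Compute u'(x) = -3*x**2 - 2*x + 3.
Then u(x)^2 = x**6 + 2*x**5 - 5*x**4 - 2*x**3 + 13*x**2 - 12*x + 4 and u'(x)^2 = 9*x**4 + 12*x**3 - 14*x**2 - 12*x + 9.
Integrate each monomial from 0 to 5 using ∫_0^5 c·x^n dx = c·5^(n+1)/(n+1):
  ∫_0^5 u(x)^2 dx = ∫_0^5 (x^6 + 2*x^5 - 5*x^4 - 2*x^3 + 13*x^2 - 12*x + 4) dx. Term by term:
    ∫_0^5 x^6 dx = 78125/7;  ∫_0^5 2*x^5 dx = 15625/3;  ∫_0^5 -5*x^4 dx = -3125;
    ∫_0^5 -2*x^3 dx = -625/2;  ∫_0^5 13*x^2 dx = 1625/3;  ∫_0^5 -12*x dx = -150;
    ∫_0^5 4 dx = 20.
  Sum: 78125/7 + 15625/3 − 3125 − 625/2 + 1625/3 − 150 + 20 = 186805/14.
  ∫_0^5 u'(x)^2 dx = ∫_0^5 (9*x^4 + 12*x^3 - 14*x^2 - 12*x + 9) dx. Term by term:
    ∫_0^5 9*x^4 dx = 5625;  ∫_0^5 12*x^3 dx = 1875;  ∫_0^5 -14*x^2 dx = -1750/3;
    ∫_0^5 -12*x dx = -150;  ∫_0^5 9 dx = 45.
  Sum: 5625 + 1875 − 1750/3 − 150 + 45 = 20435/3.
Adding: ||u||_{H^1}^2 = 186805/14 + 20435/3 = 846505/42.


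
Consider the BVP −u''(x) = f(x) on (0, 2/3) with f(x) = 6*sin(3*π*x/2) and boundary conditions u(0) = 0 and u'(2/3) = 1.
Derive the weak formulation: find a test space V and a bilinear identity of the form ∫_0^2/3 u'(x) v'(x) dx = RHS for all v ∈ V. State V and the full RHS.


V = {v ∈ H^1(0, 2/3) : v(0) = 0} (test functions vanish at x = 0 where u is specified); weak form: ∫_0^2/3 u'v' dx = ∫_0^2/3 (6*sin(3*π*x/2)) v dx + v(2/3) for all v ∈ V.

Multiply both sides by a test function v and integrate from 0 to 2/3:
  ∫_0^2/3 −u''(x) v(x) dx = ∫_0^2/3 f(x) v(x) dx.
Integrate the LHS by parts once:
  ∫_0^2/3 −u'' v dx = −[u'(x) v(x)]_0^2/3 + ∫_0^2/3 u'(x) v'(x) dx.
Thus ∫_0^2/3 u'(x) v'(x) dx = ∫_0^2/3 f(x) v(x) dx + [u'(x) v(x)]_0^2/3.
Choose V so that boundary terms are either known or forced to vanish.
Mixed BC: u(0) = 0 (Dirichlet) and u'(2/3) = 1 (Neumann). Define V = {v ∈ H^1(0, 2/3) : v(0) = 0}. Then [u' v]_0^2/3 = u'(2/3)·v(2/3) − u'(0)·0 = v(2/3).
Weak formulation: find u (satisfying any essential BC) such that ∫_0^2/3 u'(x) v'(x) dx = ∫_0^2/3 f v dx + v(2/3) for all v ∈ V (Dirichlet at 0 absorbed into V; Neumann datum at x = 2/3 contributes the boundary term).
Substituting f(x) = 6*sin(3*π*x/2), the right-hand side is ∫_0^2/3 (6*sin(3*π*x/2)) v dx + v(2/3).


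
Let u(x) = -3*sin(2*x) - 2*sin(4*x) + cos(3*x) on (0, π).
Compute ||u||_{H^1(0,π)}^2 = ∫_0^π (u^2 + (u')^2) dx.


||u||_{H^1(0,π)}^2 = 16/7 + 123*π/2

u'(x) = -3*sin(3*x) - 6*cos(2*x) - 8*cos(4*x).
Expand u² and (u')² and integrate term by term on (0, π), using: for integers n ≥ 1, ∫_0^π sin²(nx) dx = ∫_0^π cos²(nx) dx = π/2; for n ≠ n', ∫_0^π sin(nx)sin(n'x) dx = ∫_0^π cos(nx)cos(n'x) dx = 0; and by product-to-sum, ∫_0^π sin(nx)cos(n'x) dx = ½∫_0^π [sin((n+n')x) + sin((n−n')x)] dx, which is 0 when n+n' is even and 2n/(n²−n'²) when n+n' is odd (it need not vanish on (0, π)).
  u² squared terms: (-3)²·∫sin(2x)² dx = 9·π/2 = 9*π/2;  (-2)²·∫sin(4x)² dx = 4·π/2 = 2*π;  (1)²·∫cos(3x)² dx = 1·π/2 = π/2.
  u² cross terms: 2·(-3)·(-2)·∫sin(2x)·sin(4x) dx = 12·(0) = 0;  2·(-3)·(1)·∫sin(2x)·cos(3x) dx = -6·(-4/5) = 24/5;  2·(-2)·(1)·∫sin(4x)·cos(3x) dx = -4·(8/7) = -32/7.
  So ∫_0^π u² dx = 9*π/2 + 2*π + π/2 + 0 + 24/5 − 32/7 = 8/35 + 7*π.
  (u')² squared terms: (-8)²·∫cos(4x)² dx = 64·π/2 = 32*π;  (-6)²·∫cos(2x)² dx = 36·π/2 = 18*π;  (-3)²·∫sin(3x)² dx = 9·π/2 = 9*π/2.
  (u')² cross terms: 2·(-8)·(-6)·∫cos(4x)·cos(2x) dx = 96·(0) = 0;  2·(-8)·(-3)·∫cos(4x)·sin(3x) dx = 48·(-6/7) = -288/7;  2·(-6)·(-3)·∫cos(2x)·sin(3x) dx = 36·(6/5) = 216/5.
  So ∫_0^π (u')² dx = 32*π + 18*π + 9*π/2 + 0 − 288/7 + 216/5 = 72/35 + 109*π/2.
||u||_{H^1}^2 = (8/35 + 7*π) + (72/35 + 109*π/2) = 16/7 + 123*π/2.


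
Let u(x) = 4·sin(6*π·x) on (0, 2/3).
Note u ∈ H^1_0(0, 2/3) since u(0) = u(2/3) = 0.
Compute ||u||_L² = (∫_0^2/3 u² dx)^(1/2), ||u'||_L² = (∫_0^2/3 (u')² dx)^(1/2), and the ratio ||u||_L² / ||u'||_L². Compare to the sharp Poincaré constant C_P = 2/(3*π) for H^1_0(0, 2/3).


||u||_L² / ||u'||_L² = 1/(6*π) < C_P = 2/(3*π).

u(x) = 4·sin(6*π·x), so u'(x) = 24*π*cos(6*π*x).
Writing u(x) = A·sin(kπx/L) with A = 4 and k = 4, use ∫_0^L sin²(kπx/L) dx = L/2 and ∫_0^L cos²(kπx/L) dx = L/2.
u² = 16·sin²(6*π·x) and (u')² = 576*π^2·cos²(6*π·x), and each of sin², cos² integrates to L/2 = 1/3 over (0, 2/3).
∫_0^2/3 u² dx = 16/3, so ||u||_L² = 4*sqrt(3)/3.
∫_0^2/3 (u')² dx = 192*π^2, so ||u'||_L² = 8*sqrt(3)*π.
Ratio ||u||_L² / ||u'||_L² = 1/(6*π).
Sharp Poincaré constant on H^1_0(0, 2/3) is C_P = L/π = 2/(3*π), achieved by sin(3*π/2·x).
This is the k = 4 harmonic; the ratio L/(kπ) is strictly less than C_P = L/π, consistent with the sharp inequality ||u||_L² ≤ C_P ||u'||_L².


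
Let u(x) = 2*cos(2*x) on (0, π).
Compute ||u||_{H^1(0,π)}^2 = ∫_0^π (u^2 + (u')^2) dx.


||u||_{H^1(0,π)}^2 = 10*π

u'(x) = -4*sin(2*x).
Expand u² and (u')² and integrate term by term on (0, π), using: for integers n ≥ 1, ∫_0^π sin²(nx) dx = ∫_0^π cos²(nx) dx = π/2; for n ≠ n', ∫_0^π sin(nx)sin(n'x) dx = ∫_0^π cos(nx)cos(n'x) dx = 0; and by product-to-sum, ∫_0^π sin(nx)cos(n'x) dx = ½∫_0^π [sin((n+n')x) + sin((n−n')x)] dx, which is 0 when n+n' is even and 2n/(n²−n'²) when n+n' is odd (it need not vanish on (0, π)).
  u² squared terms: (2)²·∫cos(2x)² dx = 4·π/2 = 2*π.
  So ∫_0^π u² dx = 2*π.
  (u')² squared terms: (-4)²·∫sin(2x)² dx = 16·π/2 = 8*π.
  So ∫_0^π (u')² dx = 8*π.
||u||_{H^1}^2 = (2*π) + (8*π) = 10*π.


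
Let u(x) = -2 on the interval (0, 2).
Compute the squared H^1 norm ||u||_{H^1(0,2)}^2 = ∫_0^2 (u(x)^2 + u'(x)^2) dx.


||u||_{H^1}^2 = 8

The H^1 norm (squared) on an interval (0, L) is
  ||u||_{H^1}^2 = ∫_0^L u(x)^2 dx + ∫_0^L u'(x)^2 dx.
Compute u'(x) = 0.
Then u(x)^2 = 4 and u'(x)^2 = 0.
Integrate each monomial from 0 to 2 using ∫_0^2 c·x^n dx = c·2^(n+1)/(n+1):
  ∫_0^2 u(x)^2 dx = ∫_0^2 (4) dx. Term by term:
    ∫_0^2 4 dx = 8.
  ∫_0^2 u'(x)^2 dx = ∫_0^2 (0) dx. Term by term:
    ∫_0^2 0 dx = 0.
Adding: ||u||_{H^1}^2 = 8 + 0 = 8.


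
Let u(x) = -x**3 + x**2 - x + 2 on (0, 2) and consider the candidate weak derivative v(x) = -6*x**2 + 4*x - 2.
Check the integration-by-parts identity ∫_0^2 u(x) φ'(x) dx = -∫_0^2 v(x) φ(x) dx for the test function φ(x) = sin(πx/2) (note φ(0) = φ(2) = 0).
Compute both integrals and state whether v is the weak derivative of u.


LHS = -96/π^3 + 20/π, RHS = -192/π^3 + 40/π. No, v is not the weak derivative of u.

u(x) = -x**3 + x**2 - x + 2, classical derivative u'(x) = -3*x**2 + 2*x - 1.
φ(x) = sin(πx/2), so φ'(x) = π*cos(π*x/2)/2.
Note φ(0) = φ(2) = 0, so the boundary term u·φ vanishes.
LHS = ∫_0^2 u(x) φ'(x) dx = ∫_0^2 (-π*x^3*cos(π*x/2)/2 + π*x^2*cos(π*x/2)/2 - π*x*cos(π*x/2)/2 + π*cos(π*x/2)) dx. Term by term:
  ∫_0^2 π*cos(π*x/2) dx = 0;  ∫_0^2 π*x^2*cos(π*x/2)/2 dx = -8/π;  ∫_0^2 -π*x*cos(π*x/2)/2 dx = 4/π;
  ∫_0^2 -π*x^3*cos(π*x/2)/2 dx = -96/π^3 + 24/π.
Sum: 0 − 8/π + 4/π + -96/π^3 + 24/π = -96/π^3 + 20/π.
So LHS = -96/π^3 + 20/π.
∫_0^2 v(x) φ(x) dx = ∫_0^2 (-6*x^2*sin(π*x/2) + 4*x*sin(π*x/2) - 2*sin(π*x/2)) dx. Term by term:
  ∫_0^2 -2*sin(π*x/2) dx = -8/π;  ∫_0^2 -6*x^2*sin(π*x/2) dx = -48/π + 192/π^3;  ∫_0^2 4*x*sin(π*x/2) dx = 16/π.
Sum: -8/π + -48/π + 192/π^3 + 16/π = -40/π + 192/π^3.
So RHS = -∫_0^2 v(x) φ(x) dx = -192/π^3 + 40/π.
LHS − RHS = -20/π + 96/π^3 ≠ 0, so the identity fails.
(For a valid weak derivative the identity must hold for EVERY test function, in particular this one. The failure shows v is NOT the weak derivative of u.)
Correct weak derivative would be u'(x) = -3*x**2 + 2*x - 1.


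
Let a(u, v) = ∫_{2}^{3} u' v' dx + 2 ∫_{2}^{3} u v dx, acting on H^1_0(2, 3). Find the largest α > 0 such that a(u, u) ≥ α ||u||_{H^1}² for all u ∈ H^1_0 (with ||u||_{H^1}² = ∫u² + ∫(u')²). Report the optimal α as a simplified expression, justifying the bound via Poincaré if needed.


α = 1

Coercivity of a(·,·) on H^1_0(2, 3) means a(u, u) ≥ α ||u||_{H^1}² for every u ∈ H^1_0.
The interval has length L = 1, and Poincaré/coercivity depend only on L. Here a(u, u) = ∫(u')² + (2)·∫u².
Here c = 2 ≥ 1, so a(u,u) = ∫(u')² + c∫u² ≥ ∫(u')² + ∫u² = ||u||_{H^1}², i.e. α = 1 works. No larger α is possible: a(u,u) ≥ α||u||_{H^1}² means (1−α)∫(u')² ≥ (α−c)∫u², and for the modes u_n = sin(nπ(x−x₀)/L) (x₀ the left endpoint) one has ∫u_n²/∫(u_n')² = (L/(nπ))² → 0, so a(u_n,u_n)/||u_n||_{H^1}² → 1. Hence the optimal constant is α = 1.
Therefore α = 1.


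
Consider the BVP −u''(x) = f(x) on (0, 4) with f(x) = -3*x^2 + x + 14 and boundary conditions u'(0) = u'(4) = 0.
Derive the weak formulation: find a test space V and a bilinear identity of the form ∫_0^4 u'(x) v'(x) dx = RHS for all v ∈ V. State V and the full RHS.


V = H^1(0, 4) (no boundary constraint on v; u is determined up to an additive constant); weak form: ∫_0^4 u'v' dx = ∫_0^4 (-3*x^2 + x + 14) v dx for all v ∈ V.

Multiply both sides by a test function v and integrate from 0 to 4:
  ∫_0^4 −u''(x) v(x) dx = ∫_0^4 f(x) v(x) dx.
Integrate the LHS by parts once:
  ∫_0^4 −u'' v dx = −[u'(x) v(x)]_0^4 + ∫_0^4 u'(x) v'(x) dx.
Thus ∫_0^4 u'(x) v'(x) dx = ∫_0^4 f(x) v(x) dx + [u'(x) v(x)]_0^4.
Choose V so that boundary terms are either known or forced to vanish.
u has homogeneous Neumann: u'(0) = u'(4) = 0. So [u' v]_0^4 = 0·v(4) − 0·v(0) = 0 for any v; take V = H^1(0, 4).
Weak formulation: find u (satisfying any essential BC) such that ∫_0^4 u'(x) v'(x) dx = ∫_0^4 f v dx for all v ∈ V (homogeneous Neumann, so boundary terms vanish).
Substituting f(x) = -3*x^2 + x + 14, the right-hand side is ∫_0^4 (-3*x^2 + x + 14) v dx.
Compatibility check (pure Neumann): taking v ≡ 1 ∈ V gives 0 = ∫_0^4 f dx + (0) − (0), i.e. ∫_0^4 f dx must equal u'(0) − u'(4) = 0. Indeed ∫_0^4 (-3*x^2 + x + 14) dx = 0, so the data are compatible. The solution is then unique only up to an additive constant (fix it e.g. by requiring ∫_0^4 u dx = 0).


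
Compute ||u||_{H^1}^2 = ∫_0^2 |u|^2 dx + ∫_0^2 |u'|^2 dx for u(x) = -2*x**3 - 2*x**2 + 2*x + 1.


||u||_{H^1}^2 = 16518/35

The H^1 norm (squared) on an interval (0, L) is
  ||u||_{H^1}^2 = ∫_0^L u(x)^2 dx + ∫_0^L u'(x)^2 dx.
Compute u'(x) = -6*x**2 - 4*x + 2.
Then u(x)^2 = 4*x**6 + 8*x**5 - 4*x**4 - 12*x**3 + 4*x + 1 and u'(x)^2 = 36*x**4 + 48*x**3 - 8*x**2 - 16*x + 4.
Integrate each monomial from 0 to 2 using ∫_0^2 c·x^n dx = c·2^(n+1)/(n+1):
  ∫_0^2 u(x)^2 dx = ∫_0^2 (4*x^6 + 8*x^5 - 4*x^4 - 12*x^3 + 4*x + 1) dx. Term by term:
    ∫_0^2 4*x^6 dx = 512/7;  ∫_0^2 8*x^5 dx = 256/3;  ∫_0^2 -4*x^4 dx = -128/5;
    ∫_0^2 -12*x^3 dx = -48;  ∫_0^2 4*x dx = 8;  ∫_0^2 1 dx = 2.
  Sum: 512/7 + 256/3 − 128/5 − 48 + 8 + 2 = 9962/105.
  ∫_0^2 u'(x)^2 dx = ∫_0^2 (36*x^4 + 48*x^3 - 8*x^2 - 16*x + 4) dx. Term by term:
    ∫_0^2 36*x^4 dx = 1152/5;  ∫_0^2 48*x^3 dx = 192;  ∫_0^2 -8*x^2 dx = -64/3;
    ∫_0^2 -16*x dx = -32;  ∫_0^2 4 dx = 8.
  Sum: 1152/5 + 192 − 64/3 − 32 + 8 = 5656/15.
Adding: ||u||_{H^1}^2 = 9962/105 + 5656/15 = 16518/35.


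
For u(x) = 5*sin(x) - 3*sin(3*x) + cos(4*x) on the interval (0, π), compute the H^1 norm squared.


||u||_{H^1(0,π)}^2 = 1360/21 + 157*π/2

u'(x) = -4*sin(4*x) + 5*cos(x) - 9*cos(3*x).
Expand u² and (u')² and integrate term by term on (0, π), using: for integers n ≥ 1, ∫_0^π sin²(nx) dx = ∫_0^π cos²(nx) dx = π/2; for n ≠ n', ∫_0^π sin(nx)sin(n'x) dx = ∫_0^π cos(nx)cos(n'x) dx = 0; and by product-to-sum, ∫_0^π sin(nx)cos(n'x) dx = ½∫_0^π [sin((n+n')x) + sin((n−n')x)] dx, which is 0 when n+n' is even and 2n/(n²−n'²) when n+n' is odd (it need not vanish on (0, π)).
  u² squared terms: (-3)²·∫sin(3x)² dx = 9·π/2 = 9*π/2;  (5)²·∫sin(x)² dx = 25·π/2 = 25*π/2;  (1)²·∫cos(4x)² dx = 1·π/2 = π/2.
  u² cross terms: 2·(-3)·(5)·∫sin(3x)·sin(x) dx = -30·(0) = 0;  2·(-3)·(1)·∫sin(3x)·cos(4x) dx = -6·(-6/7) = 36/7;  2·(5)·(1)·∫sin(x)·cos(4x) dx = 10·(-2/15) = -4/3.
  So ∫_0^π u² dx = 9*π/2 + 25*π/2 + π/2 + 0 + 36/7 − 4/3 = 80/21 + 35*π/2.
  (u')² squared terms: (-9)²·∫cos(3x)² dx = 81·π/2 = 81*π/2;  (-4)²·∫sin(4x)² dx = 16·π/2 = 8*π;  (5)²·∫cos(x)² dx = 25·π/2 = 25*π/2.
  (u')² cross terms: 2·(-9)·(-4)·∫cos(3x)·sin(4x) dx = 72·(8/7) = 576/7;  2·(-9)·(5)·∫cos(3x)·cos(x) dx = -90·(0) = 0;  2·(-4)·(5)·∫sin(4x)·cos(x) dx = -40·(8/15) = -64/3.
  So ∫_0^π (u')² dx = 81*π/2 + 8*π + 25*π/2 + 576/7 + 0 − 64/3 = 1280/21 + 61*π.
||u||_{H^1}^2 = (80/21 + 35*π/2) + (1280/21 + 61*π) = 1360/21 + 157*π/2.


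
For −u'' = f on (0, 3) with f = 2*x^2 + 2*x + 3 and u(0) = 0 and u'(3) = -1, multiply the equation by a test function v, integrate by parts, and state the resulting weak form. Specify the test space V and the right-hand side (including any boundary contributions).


V = {v ∈ H^1(0, 3) : v(0) = 0} (test functions vanish at x = 0 where u is specified); weak form: ∫_0^3 u'v' dx = ∫_0^3 (2*x^2 + 2*x + 3) v dx − v(3) for all v ∈ V.

Multiply both sides by a test function v and integrate from 0 to 3:
  ∫_0^3 −u''(x) v(x) dx = ∫_0^3 f(x) v(x) dx.
Integrate the LHS by parts once:
  ∫_0^3 −u'' v dx = −[u'(x) v(x)]_0^3 + ∫_0^3 u'(x) v'(x) dx.
Thus ∫_0^3 u'(x) v'(x) dx = ∫_0^3 f(x) v(x) dx + [u'(x) v(x)]_0^3.
Choose V so that boundary terms are either known or forced to vanish.
Mixed BC: u(0) = 0 (Dirichlet) and u'(3) = -1 (Neumann). Define V = {v ∈ H^1(0, 3) : v(0) = 0}. Then [u' v]_0^3 = u'(3)·v(3) − u'(0)·0 = − v(3).
Weak formulation: find u (satisfying any essential BC) such that ∫_0^3 u'(x) v'(x) dx = ∫_0^3 f v dx − v(3) for all v ∈ V (Dirichlet at 0 absorbed into V; Neumann datum at x = 3 contributes the boundary term).
Substituting f(x) = 2*x^2 + 2*x + 3, the right-hand side is ∫_0^3 (2*x^2 + 2*x + 3) v dx − v(3).


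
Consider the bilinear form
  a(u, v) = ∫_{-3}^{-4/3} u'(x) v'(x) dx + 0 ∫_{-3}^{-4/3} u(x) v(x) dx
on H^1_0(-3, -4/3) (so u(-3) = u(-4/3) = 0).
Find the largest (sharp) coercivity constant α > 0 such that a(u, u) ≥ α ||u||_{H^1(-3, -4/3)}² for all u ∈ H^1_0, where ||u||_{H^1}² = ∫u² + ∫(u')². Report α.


α = 9*π^2/(25 + 9*π^2)

Coercivity of a(·,·) on H^1_0(-3, -4/3) means a(u, u) ≥ α ||u||_{H^1}² for every u ∈ H^1_0.
The interval has length L = 5/3, and Poincaré/coercivity depend only on L. Here a(u, u) = ∫(u')² + (0)·∫u².
Here c = 0, so a(u,u) = ∫(u')² alone. The condition a(u,u) ≥ α||u||_{H^1}² reads (1−α)∫(u')² ≥ (α−c)∫u². Any admissible α is ≤ 1 (rapidly oscillating u have ∫u²/∫(u')² → 0), and α = 1 would force 0 ≥ (1−c)∫u², impossible since c < 1; so 1−α > 0. By the sharp Poincaré inequality on H^1_0 of an interval of length L, ∫(u')² ≥ (π/L)²∫u² with equality for the first sine mode sin(π(x−x₀)/L) (x₀ the left endpoint), so the inequality holds for all u iff (1−α)(π/L)² ≥ α − c, i.e. α ≤ ((π/L)² + c)/((π/L)² + 1) = (1 + c(L/π)²)/(1 + (L/π)²). (Direct route, valid since c ≤ 0: Poincaré gives c∫u² ≥ c(L/π)²∫(u')², so a(u,u) ≥ (1 + c(L/π)²)∫(u')², while ||u||_{H^1}² ≤ (1 + (L/π)²)∫(u')²; dividing yields the same α.) With (π/L)² = 9*π^2/25 and c = 0, the largest admissible constant is α = ((π/L)² + c)/((π/L)² + 1).
Simplifying, α = 9*π^2/(25 + 9*π^2).


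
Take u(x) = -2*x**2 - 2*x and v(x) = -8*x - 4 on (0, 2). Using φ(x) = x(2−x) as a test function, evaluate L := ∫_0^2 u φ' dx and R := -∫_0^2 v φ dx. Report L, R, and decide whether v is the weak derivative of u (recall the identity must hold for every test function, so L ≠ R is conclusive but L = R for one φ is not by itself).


LHS = 8, RHS = 16. No, v is not the weak derivative of u.

u(x) = -2*x**2 - 2*x, classical derivative u'(x) = -4*x - 2.
φ(x) = x(2−x), so φ'(x) = 2 - 2*x.
Note φ(0) = φ(2) = 0, so the boundary term u·φ vanishes.
LHS = ∫_0^2 u(x) φ'(x) dx = ∫_0^2 (4*x^3 - 4*x) dx. Term by term:
  ∫_0^2 4*x^3 dx = 16;  ∫_0^2 -4*x dx = -8.
Sum: 16 − 8 = 8.
So LHS = 8.
∫_0^2 v(x) φ(x) dx = ∫_0^2 (8*x^3 - 12*x^2 - 8*x) dx. Term by term:
  ∫_0^2 8*x^3 dx = 32;  ∫_0^2 -12*x^2 dx = -32;  ∫_0^2 -8*x dx = -16.
Sum: 32 − 32 − 16 = -16.
So RHS = -∫_0^2 v(x) φ(x) dx = 16.
LHS − RHS = -8 ≠ 0, so the identity fails.
(For a valid weak derivative the identity must hold for EVERY test function, in particular this one. The failure shows v is NOT the weak derivative of u.)
Correct weak derivative would be u'(x) = -4*x - 2.


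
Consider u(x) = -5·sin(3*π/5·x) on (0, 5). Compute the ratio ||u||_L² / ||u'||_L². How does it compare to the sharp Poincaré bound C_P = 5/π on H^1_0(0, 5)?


||u||_L² / ||u'||_L² = 5/(3*π) < C_P = 5/π.

u(x) = -5·sin(3*π/5·x), so u'(x) = -3*π*cos(3*π*x/5).
Writing u(x) = A·sin(kπx/L) with A = -5 and k = 3, use ∫_0^L sin²(kπx/L) dx = L/2 and ∫_0^L cos²(kπx/L) dx = L/2.
u² = 25·sin²(3*π/5·x) and (u')² = 9*π^2·cos²(3*π/5·x), and each of sin², cos² integrates to L/2 = 5/2 over (0, 5).
∫_0^5 u² dx = 125/2, so ||u||_L² = 5*sqrt(10)/2.
∫_0^5 (u')² dx = 45*π^2/2, so ||u'||_L² = 3*sqrt(10)*π/2.
Ratio ||u||_L² / ||u'||_L² = 5/(3*π).
Sharp Poincaré constant on H^1_0(0, 5) is C_P = L/π = 5/π, achieved by sin(π/5·x).
This is the k = 3 harmonic; the ratio L/(kπ) is strictly less than C_P = L/π, consistent with the sharp inequality ||u||_L² ≤ C_P ||u'||_L².


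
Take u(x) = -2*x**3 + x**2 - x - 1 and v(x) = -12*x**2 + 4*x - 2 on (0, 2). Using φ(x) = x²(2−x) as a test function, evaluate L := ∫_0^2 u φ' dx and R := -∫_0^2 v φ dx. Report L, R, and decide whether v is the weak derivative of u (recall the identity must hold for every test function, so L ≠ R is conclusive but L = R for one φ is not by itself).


LHS = 164/15, RHS = 328/15. No, v is not the weak derivative of u.

u(x) = -2*x**3 + x**2 - x - 1, classical derivative u'(x) = -6*x**2 + 2*x - 1.
φ(x) = x²(2−x), so φ'(x) = x*(4 - 3*x).
Note φ(0) = φ(2) = 0, so the boundary term u·φ vanishes.
LHS = ∫_0^2 u(x) φ'(x) dx = ∫_0^2 (6*x^5 - 11*x^4 + 7*x^3 - x^2 - 4*x) dx. Term by term:
  ∫_0^2 6*x^5 dx = 64;  ∫_0^2 -11*x^4 dx = -352/5;  ∫_0^2 7*x^3 dx = 28;
  ∫_0^2 -x^2 dx = -8/3;  ∫_0^2 -4*x dx = -8.
Sum: 64 − 352/5 + 28 − 8/3 − 8 = 164/15.
So LHS = 164/15.
∫_0^2 v(x) φ(x) dx = ∫_0^2 (12*x^5 - 28*x^4 + 10*x^3 - 4*x^2) dx. Term by term:
  ∫_0^2 12*x^5 dx = 128;  ∫_0^2 -28*x^4 dx = -896/5;  ∫_0^2 10*x^3 dx = 40;
  ∫_0^2 -4*x^2 dx = -32/3.
Sum: 128 − 896/5 + 40 − 32/3 = -328/15.
So RHS = -∫_0^2 v(x) φ(x) dx = 328/15.
LHS − RHS = -164/15 ≠ 0, so the identity fails.
(For a valid weak derivative the identity must hold for EVERY test function, in particular this one. The failure shows v is NOT the weak derivative of u.)
Correct weak derivative would be u'(x) = -6*x**2 + 2*x - 1.


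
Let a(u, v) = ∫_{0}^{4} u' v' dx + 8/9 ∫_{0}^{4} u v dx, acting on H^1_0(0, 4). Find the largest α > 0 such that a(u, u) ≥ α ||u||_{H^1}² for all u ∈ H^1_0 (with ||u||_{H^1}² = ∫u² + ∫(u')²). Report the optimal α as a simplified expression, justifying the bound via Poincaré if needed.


α = (π^2 + 128/9)/(π^2 + 16)

Coercivity of a(·,·) on H^1_0(0, 4) means a(u, u) ≥ α ||u||_{H^1}² for every u ∈ H^1_0.
The interval has length L = 4, and Poincaré/coercivity depend only on L. Here a(u, u) = ∫(u')² + (8/9)·∫u².
Here 0 < c = 8/9 < 1. The condition a(u,u) ≥ α||u||_{H^1}² reads (1−α)∫(u')² ≥ (α−c)∫u². Any admissible α is ≤ 1 (rapidly oscillating u have ∫u²/∫(u')² → 0), and α = 1 would force 0 ≥ (1−c)∫u², impossible since c < 1; so 1−α > 0. By the sharp Poincaré inequality on H^1_0 of an interval of length L, ∫(u')² ≥ (π/L)²∫u² with equality for the first sine mode sin(π(x−x₀)/L) (x₀ the left endpoint), so the inequality holds for all u iff (1−α)(π/L)² ≥ α − c, i.e. α ≤ ((π/L)² + c)/((π/L)² + 1) = (1 + c(L/π)²)/(1 + (L/π)²). With (π/L)² = π^2/16 and c = 8/9, the largest admissible constant is α = ((π/L)² + c)/((π/L)² + 1).
Simplifying, α = (π^2 + 128/9)/(π^2 + 16).


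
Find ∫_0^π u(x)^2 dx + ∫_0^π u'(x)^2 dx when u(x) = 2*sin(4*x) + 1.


||u||_{H^1(0,π)}^2 = 35*π

u'(x) = 8*cos(4*x).
Expand u² and (u')² and integrate term by term on (0, π), using: for integers n ≥ 1, ∫_0^π sin²(nx) dx = ∫_0^π cos²(nx) dx = π/2; for n ≠ n', ∫_0^π sin(nx)sin(n'x) dx = ∫_0^π cos(nx)cos(n'x) dx = 0; and by product-to-sum, ∫_0^π sin(nx)cos(n'x) dx = ½∫_0^π [sin((n+n')x) + sin((n−n')x)] dx, which is 0 when n+n' is even and 2n/(n²−n'²) when n+n' is odd (it need not vanish on (0, π)). For the constant mode: ∫_0^π 1 dx = π, ∫_0^π cos(nx) dx = 0, ∫_0^π sin(nx) dx = (1−(−1)^n)/n.
  u² squared terms: (1)²·∫1 dx = 1·π = π;  (2)²·∫sin(4x)² dx = 4·π/2 = 2*π.
  u² cross terms: 2·(1)·(2)·∫1·sin(4x) dx = 4·(0) = 0.
  So ∫_0^π u² dx = π + 2*π + 0 = 3*π.
  (u')² squared terms: (8)²·∫cos(4x)² dx = 64·π/2 = 32*π.
  So ∫_0^π (u')² dx = 32*π.
||u||_{H^1}^2 = (3*π) + (32*π) = 35*π.


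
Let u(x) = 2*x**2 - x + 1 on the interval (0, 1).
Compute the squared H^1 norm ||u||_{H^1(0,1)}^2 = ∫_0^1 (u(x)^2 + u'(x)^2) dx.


||u||_{H^1}^2 = 19/5

The H^1 norm (squared) on an interval (0, L) is
  ||u||_{H^1}^2 = ∫_0^L u(x)^2 dx + ∫_0^L u'(x)^2 dx.
Compute u'(x) = 4*x - 1.
Then u(x)^2 = 4*x**4 - 4*x**3 + 5*x**2 - 2*x + 1 and u'(x)^2 = 16*x**2 - 8*x + 1.
Integrate each monomial from 0 to 1 using ∫_0^1 c·x^n dx = c·1^(n+1)/(n+1):
  ∫_0^1 u(x)^2 dx = ∫_0^1 (4*x^4 - 4*x^3 + 5*x^2 - 2*x + 1) dx. Term by term:
    ∫_0^1 4*x^4 dx = 4/5;  ∫_0^1 -4*x^3 dx = -1;  ∫_0^1 5*x^2 dx = 5/3;
    ∫_0^1 -2*x dx = -1;  ∫_0^1 1 dx = 1.
  Sum: 4/5 − 1 + 5/3 − 1 + 1 = 22/15.
  ∫_0^1 u'(x)^2 dx = ∫_0^1 (16*x^2 - 8*x + 1) dx. Term by term:
    ∫_0^1 16*x^2 dx = 16/3;  ∫_0^1 -8*x dx = -4;  ∫_0^1 1 dx = 1.
  Sum: 16/3 − 4 + 1 = 7/3.
Adding: ||u||_{H^1}^2 = 22/15 + 7/3 = 19/5.


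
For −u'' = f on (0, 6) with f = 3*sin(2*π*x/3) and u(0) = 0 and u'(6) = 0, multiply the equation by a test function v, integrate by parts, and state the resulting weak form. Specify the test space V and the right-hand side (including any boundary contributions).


V = {v ∈ H^1(0, 6) : v(0) = 0} (test functions vanish at x = 0 where u is specified); weak form: ∫_0^6 u'v' dx = ∫_0^6 (3*sin(2*π*x/3)) v dx for all v ∈ V.

Multiply both sides by a test function v and integrate from 0 to 6:
  ∫_0^6 −u''(x) v(x) dx = ∫_0^6 f(x) v(x) dx.
Integrate the LHS by parts once:
  ∫_0^6 −u'' v dx = −[u'(x) v(x)]_0^6 + ∫_0^6 u'(x) v'(x) dx.
Thus ∫_0^6 u'(x) v'(x) dx = ∫_0^6 f(x) v(x) dx + [u'(x) v(x)]_0^6.
Choose V so that boundary terms are either known or forced to vanish.
Mixed BC: u(0) = 0 (Dirichlet) and u'(6) = 0 (Neumann). Define V = {v ∈ H^1(0, 6) : v(0) = 0}. Then [u' v]_0^6 = u'(6)·v(6) − u'(0)·0 = 0.
Weak formulation: find u (satisfying any essential BC) such that ∫_0^6 u'(x) v'(x) dx = ∫_0^6 f v dx for all v ∈ V (Dirichlet at 0 absorbed into V; the Neumann datum at x = 6 is zero, so no boundary term remains).
Substituting f(x) = 3*sin(2*π*x/3), the right-hand side is ∫_0^6 (3*sin(2*π*x/3)) v dx.


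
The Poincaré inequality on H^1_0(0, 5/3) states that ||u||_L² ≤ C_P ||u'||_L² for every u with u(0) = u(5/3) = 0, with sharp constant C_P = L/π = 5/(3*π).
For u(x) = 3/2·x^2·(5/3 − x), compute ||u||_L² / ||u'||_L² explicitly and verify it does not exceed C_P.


||u||_L² / ||u'||_L² = 5*sqrt(14)/42 < C_P = 5/(3*π).

u(x) = 3/2·x^2·(5/3 − x), so u'(x) = x*(10 - 9*x)/2.
u(x) = 3/2·x^2·(5/3 − x) vanishes at x = 0 and x = 5/3, so u ∈ H^1_0(0, 5/3). Differentiate via the product rule and integrate the resulting polynomials term by term.
  ∫_0^5/3 u² dx = ∫_0^5/3 (9*x^6/4 - 15*x^5/2 + 25*x^4/4) dx. Term by term:
    ∫_0^5/3 9*x^6/4 dx = 78125/6804;  ∫_0^5/3 -15*x^5/2 dx = -78125/2916;  ∫_0^5/3 25*x^4/4 dx = 15625/972.
  Sum: 78125/6804 − 78125/2916 + 15625/972 = 15625/20412.
  ∫_0^5/3 (u')² dx = ∫_0^5/3 (81*x^4/4 - 45*x^3 + 25*x^2) dx. Term by term:
    ∫_0^5/3 81*x^4/4 dx = 625/12;  ∫_0^5/3 -45*x^3 dx = -3125/36;  ∫_0^5/3 25*x^2 dx = 3125/81.
  Sum: 625/12 − 3125/36 + 3125/81 = 625/162.
∫_0^5/3 u² dx = 15625/20412, so ||u||_L² = 125*sqrt(7)/378.
∫_0^5/3 (u')² dx = 625/162, so ||u'||_L² = 25*sqrt(2)/18.
Ratio ||u||_L² / ||u'||_L² = 5*sqrt(14)/42.
Sharp Poincaré constant on H^1_0(0, 5/3) is C_P = L/π = 5/(3*π), achieved by sin(3*π/5·x).
A polynomial bump cannot attain the sharp Poincaré constant (only the first sine eigenfunction does), so the ratio is strictly less than C_P, consistent with ||u||_L² ≤ C_P ||u'||_L².


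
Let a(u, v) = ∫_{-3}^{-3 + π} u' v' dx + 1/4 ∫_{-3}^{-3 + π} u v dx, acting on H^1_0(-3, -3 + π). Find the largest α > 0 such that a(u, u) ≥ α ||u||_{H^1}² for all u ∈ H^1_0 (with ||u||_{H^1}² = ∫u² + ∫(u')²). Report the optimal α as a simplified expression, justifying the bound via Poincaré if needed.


α = 5/8

Coercivity of a(·,·) on H^1_0(-3, -3 + π) means a(u, u) ≥ α ||u||_{H^1}² for every u ∈ H^1_0.
The interval has length L = π, and Poincaré/coercivity depend only on L. Here a(u, u) = ∫(u')² + (1/4)·∫u².
Here 0 < c = 1/4 < 1. The condition a(u,u) ≥ α||u||_{H^1}² reads (1−α)∫(u')² ≥ (α−c)∫u². Any admissible α is ≤ 1 (rapidly oscillating u have ∫u²/∫(u')² → 0), and α = 1 would force 0 ≥ (1−c)∫u², impossible since c < 1; so 1−α > 0. By the sharp Poincaré inequality on H^1_0 of an interval of length L, ∫(u')² ≥ (π/L)²∫u² with equality for the first sine mode sin(π(x−x₀)/L) (x₀ the left endpoint), so the inequality holds for all u iff (1−α)(π/L)² ≥ α − c, i.e. α ≤ ((π/L)² + c)/((π/L)² + 1) = (1 + c(L/π)²)/(1 + (L/π)²). With (π/L)² = 1 and c = 1/4, the largest admissible constant is α = ((π/L)² + c)/((π/L)² + 1).
Simplifying, α = 5/8.


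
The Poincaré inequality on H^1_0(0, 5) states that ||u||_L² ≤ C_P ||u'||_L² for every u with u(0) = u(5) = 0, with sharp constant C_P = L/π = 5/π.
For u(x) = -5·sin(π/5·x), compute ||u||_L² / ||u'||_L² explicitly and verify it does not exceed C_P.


||u||_L² / ||u'||_L² = 5/π = C_P.

u(x) = -5·sin(π/5·x), so u'(x) = -π*cos(π*x/5).
Writing u(x) = A·sin(kπx/L) with A = -5 and k = 1, use ∫_0^L sin²(kπx/L) dx = L/2 and ∫_0^L cos²(kπx/L) dx = L/2.
u² = 25·sin²(π/5·x) and (u')² = π^2·cos²(π/5·x), and each of sin², cos² integrates to L/2 = 5/2 over (0, 5).
∫_0^5 u² dx = 125/2, so ||u||_L² = 5*sqrt(10)/2.
∫_0^5 (u')² dx = 5*π^2/2, so ||u'||_L² = sqrt(10)*π/2.
Ratio ||u||_L² / ||u'||_L² = 5/π.
Sharp Poincaré constant on H^1_0(0, 5) is C_P = L/π = 5/π, achieved by sin(π/5·x).
This is the k = 1 eigenfunction (up to amplitude), so the ratio equals the sharp Poincaré constant exactly.


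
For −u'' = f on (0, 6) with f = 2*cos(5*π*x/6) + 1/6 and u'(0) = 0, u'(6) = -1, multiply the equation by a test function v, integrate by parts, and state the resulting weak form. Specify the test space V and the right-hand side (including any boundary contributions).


V = H^1(0, 6) (v unrestricted at boundary; u is determined up to an additive constant); weak form: ∫_0^6 u'v' dx = ∫_0^6 (2*cos(5*π*x/6) + 1/6) v dx − v(6) for all v ∈ V.

Multiply both sides by a test function v and integrate from 0 to 6:
  ∫_0^6 −u''(x) v(x) dx = ∫_0^6 f(x) v(x) dx.
Integrate the LHS by parts once:
  ∫_0^6 −u'' v dx = −[u'(x) v(x)]_0^6 + ∫_0^6 u'(x) v'(x) dx.
Thus ∫_0^6 u'(x) v'(x) dx = ∫_0^6 f(x) v(x) dx + [u'(x) v(x)]_0^6.
Choose V so that boundary terms are either known or forced to vanish.
u has inhomogeneous Neumann u'(0) = 0, u'(6) = -1. [u' v]_0^6 = (-1)·v(6) − (0)·v(0) = − v(6). Take V = H^1(0, 6); boundary term becomes part of RHS.
Weak formulation: find u (satisfying any essential BC) such that ∫_0^6 u'(x) v'(x) dx = ∫_0^6 f v dx − v(6) for all v ∈ V (Neumann data are natural BCs: they enter the RHS as boundary terms).
Substituting f(x) = 2*cos(5*π*x/6) + 1/6, the right-hand side is ∫_0^6 (2*cos(5*π*x/6) + 1/6) v dx − v(6).
Compatibility check (pure Neumann): taking v ≡ 1 ∈ V gives 0 = ∫_0^6 f dx + (-1) − (0), i.e. ∫_0^6 f dx must equal u'(0) − u'(6) = 1. Indeed ∫_0^6 (2*cos(5*π*x/6) + 1/6) dx = 1, so the data are compatible. The solution is then unique only up to an additive constant (fix it e.g. by requiring ∫_0^6 u dx = 0).


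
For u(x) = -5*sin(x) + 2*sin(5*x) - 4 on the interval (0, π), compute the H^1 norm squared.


||u||_{H^1(0,π)}^2 = 368/5 + 93*π

u'(x) = -5*cos(x) + 10*cos(5*x).
Expand u² and (u')² and integrate term by term on (0, π), using: for integers n ≥ 1, ∫_0^π sin²(nx) dx = ∫_0^π cos²(nx) dx = π/2; for n ≠ n', ∫_0^π sin(nx)sin(n'x) dx = ∫_0^π cos(nx)cos(n'x) dx = 0; and by product-to-sum, ∫_0^π sin(nx)cos(n'x) dx = ½∫_0^π [sin((n+n')x) + sin((n−n')x)] dx, which is 0 when n+n' is even and 2n/(n²−n'²) when n+n' is odd (it need not vanish on (0, π)). For the constant mode: ∫_0^π 1 dx = π, ∫_0^π cos(nx) dx = 0, ∫_0^π sin(nx) dx = (1−(−1)^n)/n.
  u² squared terms: (-4)²·∫1 dx = 16·π = 16*π;  (-5)²·∫sin(x)² dx = 25·π/2 = 25*π/2;  (2)²·∫sin(5x)² dx = 4·π/2 = 2*π.
  u² cross terms: 2·(-4)·(-5)·∫1·sin(x) dx = 40·(2) = 80;  2·(-4)·(2)·∫1·sin(5x) dx = -16·(2/5) = -32/5;  2·(-5)·(2)·∫sin(x)·sin(5x) dx = -20·(0) = 0.
  So ∫_0^π u² dx = 16*π + 25*π/2 + 2*π + 80 − 32/5 + 0 = 368/5 + 61*π/2.
  (u')² squared terms: (-5)²·∫cos(x)² dx = 25·π/2 = 25*π/2;  (10)²·∫cos(5x)² dx = 100·π/2 = 50*π.
  (u')² cross terms: 2·(-5)·(10)·∫cos(x)·cos(5x) dx = -100·(0) = 0.
  So ∫_0^π (u')² dx = 25*π/2 + 50*π + 0 = 125*π/2.
||u||_{H^1}^2 = (368/5 + 61*π/2) + (125*π/2) = 368/5 + 93*π.


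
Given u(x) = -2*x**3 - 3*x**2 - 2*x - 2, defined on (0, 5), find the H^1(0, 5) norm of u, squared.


||u||_{H^1}^2 = 2666990/21

The H^1 norm (squared) on an interval (0, L) is
  ||u||_{H^1}^2 = ∫_0^L u(x)^2 dx + ∫_0^L u'(x)^2 dx.
Compute u'(x) = -6*x**2 - 6*x - 2.
Then u(x)^2 = 4*x**6 + 12*x**5 + 17*x**4 + 20*x**3 + 16*x**2 + 8*x + 4 and u'(x)^2 = 36*x**4 + 72*x**3 + 60*x**2 + 24*x + 4.
Integrate each monomial from 0 to 5 using ∫_0^5 c·x^n dx = c·5^(n+1)/(n+1):
  ∫_0^5 u(x)^2 dx = ∫_0^5 (4*x^6 + 12*x^5 + 17*x^4 + 20*x^3 + 16*x^2 + 8*x + 4) dx. Term by term:
    ∫_0^5 4*x^6 dx = 312500/7;  ∫_0^5 12*x^5 dx = 31250;  ∫_0^5 17*x^4 dx = 10625;
    ∫_0^5 20*x^3 dx = 3125;  ∫_0^5 16*x^2 dx = 2000/3;  ∫_0^5 8*x dx = 100;
    ∫_0^5 4 dx = 20.
  Sum: 312500/7 + 31250 + 10625 + 3125 + 2000/3 + 100 + 20 = 1899020/21.
  ∫_0^5 u'(x)^2 dx = ∫_0^5 (36*x^4 + 72*x^3 + 60*x^2 + 24*x + 4) dx. Term by term:
    ∫_0^5 36*x^4 dx = 22500;  ∫_0^5 72*x^3 dx = 11250;  ∫_0^5 60*x^2 dx = 2500;
    ∫_0^5 24*x dx = 300;  ∫_0^5 4 dx = 20.
  Sum: 22500 + 11250 + 2500 + 300 + 20 = 36570.
Adding: ||u||_{H^1}^2 = 1899020/21 + 36570 = 2666990/21.


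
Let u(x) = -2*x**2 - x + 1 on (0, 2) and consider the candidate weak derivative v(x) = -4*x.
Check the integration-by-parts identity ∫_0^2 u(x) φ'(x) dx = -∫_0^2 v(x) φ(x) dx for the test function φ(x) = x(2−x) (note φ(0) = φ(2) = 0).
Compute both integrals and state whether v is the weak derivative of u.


LHS = 20/3, RHS = 16/3. No, v is not the weak derivative of u.

u(x) = -2*x**2 - x + 1, classical derivative u'(x) = -4*x - 1.
φ(x) = x(2−x), so φ'(x) = 2 - 2*x.
Note φ(0) = φ(2) = 0, so the boundary term u·φ vanishes.
LHS = ∫_0^2 u(x) φ'(x) dx = ∫_0^2 (4*x^3 - 2*x^2 - 4*x + 2) dx. Term by term:
  ∫_0^2 4*x^3 dx = 16;  ∫_0^2 -2*x^2 dx = -16/3;  ∫_0^2 -4*x dx = -8;
  ∫_0^2 2 dx = 4.
Sum: 16 − 16/3 − 8 + 4 = 20/3.
So LHS = 20/3.
∫_0^2 v(x) φ(x) dx = ∫_0^2 (4*x^3 - 8*x^2) dx. Term by term:
  ∫_0^2 4*x^3 dx = 16;  ∫_0^2 -8*x^2 dx = -64/3.
Sum: 16 − 64/3 = -16/3.
So RHS = -∫_0^2 v(x) φ(x) dx = 16/3.
LHS − RHS = 4/3 ≠ 0, so the identity fails.
(For a valid weak derivative the identity must hold for EVERY test function, in particular this one. The failure shows v is NOT the weak derivative of u.)
Correct weak derivative would be u'(x) = -4*x - 1.


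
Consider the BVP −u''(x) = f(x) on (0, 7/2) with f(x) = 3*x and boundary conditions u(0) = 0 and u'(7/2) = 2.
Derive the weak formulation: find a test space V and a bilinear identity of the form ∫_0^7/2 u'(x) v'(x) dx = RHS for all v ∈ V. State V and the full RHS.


V = {v ∈ H^1(0, 7/2) : v(0) = 0} (test functions vanish at x = 0 where u is specified); weak form: ∫_0^7/2 u'v' dx = ∫_0^7/2 (3*x) v dx + 2·v(7/2) for all v ∈ V.

Multiply both sides by a test function v and integrate from 0 to 7/2:
  ∫_0^7/2 −u''(x) v(x) dx = ∫_0^7/2 f(x) v(x) dx.
Integrate the LHS by parts once:
  ∫_0^7/2 −u'' v dx = −[u'(x) v(x)]_0^7/2 + ∫_0^7/2 u'(x) v'(x) dx.
Thus ∫_0^7/2 u'(x) v'(x) dx = ∫_0^7/2 f(x) v(x) dx + [u'(x) v(x)]_0^7/2.
Choose V so that boundary terms are either known or forced to vanish.
Mixed BC: u(0) = 0 (Dirichlet) and u'(7/2) = 2 (Neumann). Define V = {v ∈ H^1(0, 7/2) : v(0) = 0}. Then [u' v]_0^7/2 = u'(7/2)·v(7/2) − u'(0)·0 = 2·v(7/2).
Weak formulation: find u (satisfying any essential BC) such that ∫_0^7/2 u'(x) v'(x) dx = ∫_0^7/2 f v dx + 2·v(7/2) for all v ∈ V (Dirichlet at 0 absorbed into V; Neumann datum at x = 7/2 contributes the boundary term).
Substituting f(x) = 3*x, the right-hand side is ∫_0^7/2 (3*x) v dx + 2·v(7/2).
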